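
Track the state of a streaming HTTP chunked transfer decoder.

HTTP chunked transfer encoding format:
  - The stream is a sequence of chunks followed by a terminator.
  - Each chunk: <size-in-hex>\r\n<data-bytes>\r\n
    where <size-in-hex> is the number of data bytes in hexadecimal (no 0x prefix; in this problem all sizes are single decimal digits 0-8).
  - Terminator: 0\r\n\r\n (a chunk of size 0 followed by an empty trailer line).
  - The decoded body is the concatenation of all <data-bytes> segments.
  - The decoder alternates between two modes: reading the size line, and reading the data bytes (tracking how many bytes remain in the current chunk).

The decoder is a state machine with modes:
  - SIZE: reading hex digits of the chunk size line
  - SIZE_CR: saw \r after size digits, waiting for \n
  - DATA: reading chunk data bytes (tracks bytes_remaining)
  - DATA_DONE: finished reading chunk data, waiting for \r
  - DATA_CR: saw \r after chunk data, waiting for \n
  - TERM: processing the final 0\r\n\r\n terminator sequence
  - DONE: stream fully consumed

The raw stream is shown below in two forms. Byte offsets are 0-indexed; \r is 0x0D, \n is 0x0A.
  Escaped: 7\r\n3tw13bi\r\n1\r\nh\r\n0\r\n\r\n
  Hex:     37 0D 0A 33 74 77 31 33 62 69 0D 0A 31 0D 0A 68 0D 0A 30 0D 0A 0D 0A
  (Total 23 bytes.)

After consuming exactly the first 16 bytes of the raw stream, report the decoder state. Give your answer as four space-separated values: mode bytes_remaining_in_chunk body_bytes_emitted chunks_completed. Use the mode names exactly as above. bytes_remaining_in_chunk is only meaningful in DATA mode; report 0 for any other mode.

Answer: DATA_DONE 0 8 1

Derivation:
Byte 0 = '7': mode=SIZE remaining=0 emitted=0 chunks_done=0
Byte 1 = 0x0D: mode=SIZE_CR remaining=0 emitted=0 chunks_done=0
Byte 2 = 0x0A: mode=DATA remaining=7 emitted=0 chunks_done=0
Byte 3 = '3': mode=DATA remaining=6 emitted=1 chunks_done=0
Byte 4 = 't': mode=DATA remaining=5 emitted=2 chunks_done=0
Byte 5 = 'w': mode=DATA remaining=4 emitted=3 chunks_done=0
Byte 6 = '1': mode=DATA remaining=3 emitted=4 chunks_done=0
Byte 7 = '3': mode=DATA remaining=2 emitted=5 chunks_done=0
Byte 8 = 'b': mode=DATA remaining=1 emitted=6 chunks_done=0
Byte 9 = 'i': mode=DATA_DONE remaining=0 emitted=7 chunks_done=0
Byte 10 = 0x0D: mode=DATA_CR remaining=0 emitted=7 chunks_done=0
Byte 11 = 0x0A: mode=SIZE remaining=0 emitted=7 chunks_done=1
Byte 12 = '1': mode=SIZE remaining=0 emitted=7 chunks_done=1
Byte 13 = 0x0D: mode=SIZE_CR remaining=0 emitted=7 chunks_done=1
Byte 14 = 0x0A: mode=DATA remaining=1 emitted=7 chunks_done=1
Byte 15 = 'h': mode=DATA_DONE remaining=0 emitted=8 chunks_done=1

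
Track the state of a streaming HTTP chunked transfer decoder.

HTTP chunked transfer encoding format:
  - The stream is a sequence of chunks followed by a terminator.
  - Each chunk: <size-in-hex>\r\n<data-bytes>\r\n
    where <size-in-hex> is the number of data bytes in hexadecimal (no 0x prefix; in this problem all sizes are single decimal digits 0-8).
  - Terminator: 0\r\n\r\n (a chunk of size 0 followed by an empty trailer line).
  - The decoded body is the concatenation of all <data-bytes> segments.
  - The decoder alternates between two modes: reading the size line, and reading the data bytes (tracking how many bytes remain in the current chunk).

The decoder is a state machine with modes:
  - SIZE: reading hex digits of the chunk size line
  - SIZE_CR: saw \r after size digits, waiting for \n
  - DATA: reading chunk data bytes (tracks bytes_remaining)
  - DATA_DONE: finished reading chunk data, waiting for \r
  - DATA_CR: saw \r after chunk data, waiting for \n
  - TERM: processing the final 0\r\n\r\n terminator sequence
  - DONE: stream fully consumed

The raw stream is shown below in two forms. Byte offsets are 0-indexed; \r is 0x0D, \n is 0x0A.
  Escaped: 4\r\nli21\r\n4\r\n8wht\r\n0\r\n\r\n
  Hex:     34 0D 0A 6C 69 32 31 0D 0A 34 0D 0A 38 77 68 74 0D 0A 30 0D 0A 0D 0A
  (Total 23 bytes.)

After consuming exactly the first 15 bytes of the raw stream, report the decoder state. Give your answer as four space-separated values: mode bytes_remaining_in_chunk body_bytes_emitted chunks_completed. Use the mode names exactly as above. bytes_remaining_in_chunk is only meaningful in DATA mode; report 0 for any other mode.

Byte 0 = '4': mode=SIZE remaining=0 emitted=0 chunks_done=0
Byte 1 = 0x0D: mode=SIZE_CR remaining=0 emitted=0 chunks_done=0
Byte 2 = 0x0A: mode=DATA remaining=4 emitted=0 chunks_done=0
Byte 3 = 'l': mode=DATA remaining=3 emitted=1 chunks_done=0
Byte 4 = 'i': mode=DATA remaining=2 emitted=2 chunks_done=0
Byte 5 = '2': mode=DATA remaining=1 emitted=3 chunks_done=0
Byte 6 = '1': mode=DATA_DONE remaining=0 emitted=4 chunks_done=0
Byte 7 = 0x0D: mode=DATA_CR remaining=0 emitted=4 chunks_done=0
Byte 8 = 0x0A: mode=SIZE remaining=0 emitted=4 chunks_done=1
Byte 9 = '4': mode=SIZE remaining=0 emitted=4 chunks_done=1
Byte 10 = 0x0D: mode=SIZE_CR remaining=0 emitted=4 chunks_done=1
Byte 11 = 0x0A: mode=DATA remaining=4 emitted=4 chunks_done=1
Byte 12 = '8': mode=DATA remaining=3 emitted=5 chunks_done=1
Byte 13 = 'w': mode=DATA remaining=2 emitted=6 chunks_done=1
Byte 14 = 'h': mode=DATA remaining=1 emitted=7 chunks_done=1

Answer: DATA 1 7 1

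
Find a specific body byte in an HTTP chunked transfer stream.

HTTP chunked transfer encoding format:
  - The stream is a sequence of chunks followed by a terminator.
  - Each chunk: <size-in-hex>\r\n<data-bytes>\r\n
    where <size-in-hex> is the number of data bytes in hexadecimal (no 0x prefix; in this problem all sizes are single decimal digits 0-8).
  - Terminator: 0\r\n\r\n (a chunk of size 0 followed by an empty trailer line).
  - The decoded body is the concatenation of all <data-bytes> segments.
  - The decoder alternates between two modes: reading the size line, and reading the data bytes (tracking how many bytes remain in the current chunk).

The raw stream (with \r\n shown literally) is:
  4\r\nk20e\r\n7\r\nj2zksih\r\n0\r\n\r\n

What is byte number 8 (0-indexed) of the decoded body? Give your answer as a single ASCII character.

Chunk 1: stream[0..1]='4' size=0x4=4, data at stream[3..7]='k20e' -> body[0..4], body so far='k20e'
Chunk 2: stream[9..10]='7' size=0x7=7, data at stream[12..19]='j2zksih' -> body[4..11], body so far='k20ej2zksih'
Chunk 3: stream[21..22]='0' size=0 (terminator). Final body='k20ej2zksih' (11 bytes)
Body byte 8 = 's'

Answer: s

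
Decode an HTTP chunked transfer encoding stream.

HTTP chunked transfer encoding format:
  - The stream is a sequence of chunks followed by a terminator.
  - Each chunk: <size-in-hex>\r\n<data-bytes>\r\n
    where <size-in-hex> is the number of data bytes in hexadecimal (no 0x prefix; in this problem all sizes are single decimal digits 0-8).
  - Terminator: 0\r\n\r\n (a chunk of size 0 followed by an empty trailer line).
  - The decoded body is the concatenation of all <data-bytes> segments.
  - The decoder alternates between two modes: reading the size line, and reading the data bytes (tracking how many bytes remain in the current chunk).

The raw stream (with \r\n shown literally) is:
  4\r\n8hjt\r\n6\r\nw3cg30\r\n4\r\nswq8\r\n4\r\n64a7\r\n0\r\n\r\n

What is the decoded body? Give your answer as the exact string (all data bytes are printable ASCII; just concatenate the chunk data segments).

Answer: 8hjtw3cg30swq864a7

Derivation:
Chunk 1: stream[0..1]='4' size=0x4=4, data at stream[3..7]='8hjt' -> body[0..4], body so far='8hjt'
Chunk 2: stream[9..10]='6' size=0x6=6, data at stream[12..18]='w3cg30' -> body[4..10], body so far='8hjtw3cg30'
Chunk 3: stream[20..21]='4' size=0x4=4, data at stream[23..27]='swq8' -> body[10..14], body so far='8hjtw3cg30swq8'
Chunk 4: stream[29..30]='4' size=0x4=4, data at stream[32..36]='64a7' -> body[14..18], body so far='8hjtw3cg30swq864a7'
Chunk 5: stream[38..39]='0' size=0 (terminator). Final body='8hjtw3cg30swq864a7' (18 bytes)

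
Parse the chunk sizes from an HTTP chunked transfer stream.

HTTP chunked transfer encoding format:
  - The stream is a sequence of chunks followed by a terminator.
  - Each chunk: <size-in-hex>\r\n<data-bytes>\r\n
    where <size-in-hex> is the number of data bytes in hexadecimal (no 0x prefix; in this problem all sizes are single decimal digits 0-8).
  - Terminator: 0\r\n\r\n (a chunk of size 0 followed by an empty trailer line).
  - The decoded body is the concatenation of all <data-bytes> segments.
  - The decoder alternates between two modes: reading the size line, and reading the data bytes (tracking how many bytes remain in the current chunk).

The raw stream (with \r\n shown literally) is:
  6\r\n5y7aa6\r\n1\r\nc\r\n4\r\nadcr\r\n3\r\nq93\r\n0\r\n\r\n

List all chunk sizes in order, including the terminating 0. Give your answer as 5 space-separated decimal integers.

Answer: 6 1 4 3 0

Derivation:
Chunk 1: stream[0..1]='6' size=0x6=6, data at stream[3..9]='5y7aa6' -> body[0..6], body so far='5y7aa6'
Chunk 2: stream[11..12]='1' size=0x1=1, data at stream[14..15]='c' -> body[6..7], body so far='5y7aa6c'
Chunk 3: stream[17..18]='4' size=0x4=4, data at stream[20..24]='adcr' -> body[7..11], body so far='5y7aa6cadcr'
Chunk 4: stream[26..27]='3' size=0x3=3, data at stream[29..32]='q93' -> body[11..14], body so far='5y7aa6cadcrq93'
Chunk 5: stream[34..35]='0' size=0 (terminator). Final body='5y7aa6cadcrq93' (14 bytes)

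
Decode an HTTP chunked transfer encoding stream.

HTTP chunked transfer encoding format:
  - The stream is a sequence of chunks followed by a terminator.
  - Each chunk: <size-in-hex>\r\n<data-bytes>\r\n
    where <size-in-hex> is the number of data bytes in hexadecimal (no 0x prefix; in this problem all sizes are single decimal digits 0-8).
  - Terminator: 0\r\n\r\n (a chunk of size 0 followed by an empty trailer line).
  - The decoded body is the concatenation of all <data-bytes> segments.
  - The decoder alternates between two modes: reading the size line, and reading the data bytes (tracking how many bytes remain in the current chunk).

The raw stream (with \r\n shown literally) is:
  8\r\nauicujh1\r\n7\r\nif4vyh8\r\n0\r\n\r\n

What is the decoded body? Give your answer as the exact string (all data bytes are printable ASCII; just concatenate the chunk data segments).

Answer: auicujh1if4vyh8

Derivation:
Chunk 1: stream[0..1]='8' size=0x8=8, data at stream[3..11]='auicujh1' -> body[0..8], body so far='auicujh1'
Chunk 2: stream[13..14]='7' size=0x7=7, data at stream[16..23]='if4vyh8' -> body[8..15], body so far='auicujh1if4vyh8'
Chunk 3: stream[25..26]='0' size=0 (terminator). Final body='auicujh1if4vyh8' (15 bytes)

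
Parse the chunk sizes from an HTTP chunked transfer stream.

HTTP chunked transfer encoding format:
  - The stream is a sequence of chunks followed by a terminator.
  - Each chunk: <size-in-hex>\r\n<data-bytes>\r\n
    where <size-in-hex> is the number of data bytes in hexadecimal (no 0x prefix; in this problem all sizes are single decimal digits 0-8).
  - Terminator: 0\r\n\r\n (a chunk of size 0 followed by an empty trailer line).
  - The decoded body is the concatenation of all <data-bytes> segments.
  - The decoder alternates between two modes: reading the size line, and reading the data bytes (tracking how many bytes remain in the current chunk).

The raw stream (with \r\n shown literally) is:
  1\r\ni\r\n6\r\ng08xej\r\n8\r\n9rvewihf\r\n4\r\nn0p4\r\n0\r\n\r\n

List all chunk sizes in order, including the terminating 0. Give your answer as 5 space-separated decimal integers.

Chunk 1: stream[0..1]='1' size=0x1=1, data at stream[3..4]='i' -> body[0..1], body so far='i'
Chunk 2: stream[6..7]='6' size=0x6=6, data at stream[9..15]='g08xej' -> body[1..7], body so far='ig08xej'
Chunk 3: stream[17..18]='8' size=0x8=8, data at stream[20..28]='9rvewihf' -> body[7..15], body so far='ig08xej9rvewihf'
Chunk 4: stream[30..31]='4' size=0x4=4, data at stream[33..37]='n0p4' -> body[15..19], body so far='ig08xej9rvewihfn0p4'
Chunk 5: stream[39..40]='0' size=0 (terminator). Final body='ig08xej9rvewihfn0p4' (19 bytes)

Answer: 1 6 8 4 0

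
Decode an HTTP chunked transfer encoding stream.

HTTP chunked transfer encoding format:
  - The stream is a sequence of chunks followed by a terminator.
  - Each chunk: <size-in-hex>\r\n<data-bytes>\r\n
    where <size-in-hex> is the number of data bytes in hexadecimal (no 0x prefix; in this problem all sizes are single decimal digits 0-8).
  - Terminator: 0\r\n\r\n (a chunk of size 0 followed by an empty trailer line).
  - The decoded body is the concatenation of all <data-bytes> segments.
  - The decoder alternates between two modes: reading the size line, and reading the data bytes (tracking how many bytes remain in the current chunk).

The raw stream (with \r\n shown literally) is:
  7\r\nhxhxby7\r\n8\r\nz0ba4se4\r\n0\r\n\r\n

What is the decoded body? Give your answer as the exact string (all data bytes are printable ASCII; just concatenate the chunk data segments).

Chunk 1: stream[0..1]='7' size=0x7=7, data at stream[3..10]='hxhxby7' -> body[0..7], body so far='hxhxby7'
Chunk 2: stream[12..13]='8' size=0x8=8, data at stream[15..23]='z0ba4se4' -> body[7..15], body so far='hxhxby7z0ba4se4'
Chunk 3: stream[25..26]='0' size=0 (terminator). Final body='hxhxby7z0ba4se4' (15 bytes)

Answer: hxhxby7z0ba4se4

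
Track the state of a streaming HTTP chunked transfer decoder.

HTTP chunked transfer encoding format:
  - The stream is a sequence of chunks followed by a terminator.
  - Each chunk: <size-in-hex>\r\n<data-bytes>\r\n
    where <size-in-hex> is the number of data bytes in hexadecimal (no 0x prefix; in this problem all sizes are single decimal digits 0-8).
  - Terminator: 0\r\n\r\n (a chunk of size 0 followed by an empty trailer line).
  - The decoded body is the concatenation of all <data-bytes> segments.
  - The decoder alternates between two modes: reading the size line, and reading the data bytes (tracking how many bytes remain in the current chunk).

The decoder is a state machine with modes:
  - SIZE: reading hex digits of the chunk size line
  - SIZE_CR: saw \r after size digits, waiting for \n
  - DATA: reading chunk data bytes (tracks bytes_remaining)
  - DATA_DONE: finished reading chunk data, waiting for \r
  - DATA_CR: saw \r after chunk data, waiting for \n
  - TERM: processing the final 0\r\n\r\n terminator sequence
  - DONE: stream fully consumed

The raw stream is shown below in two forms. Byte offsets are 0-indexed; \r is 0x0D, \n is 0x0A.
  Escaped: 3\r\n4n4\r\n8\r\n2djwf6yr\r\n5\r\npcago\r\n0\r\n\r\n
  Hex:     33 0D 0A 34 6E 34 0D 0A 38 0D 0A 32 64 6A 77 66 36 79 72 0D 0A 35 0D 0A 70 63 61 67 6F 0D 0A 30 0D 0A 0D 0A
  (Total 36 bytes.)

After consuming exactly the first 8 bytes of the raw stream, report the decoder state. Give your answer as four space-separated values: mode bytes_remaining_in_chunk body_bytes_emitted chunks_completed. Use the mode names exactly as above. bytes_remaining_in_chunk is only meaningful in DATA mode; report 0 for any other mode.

Answer: SIZE 0 3 1

Derivation:
Byte 0 = '3': mode=SIZE remaining=0 emitted=0 chunks_done=0
Byte 1 = 0x0D: mode=SIZE_CR remaining=0 emitted=0 chunks_done=0
Byte 2 = 0x0A: mode=DATA remaining=3 emitted=0 chunks_done=0
Byte 3 = '4': mode=DATA remaining=2 emitted=1 chunks_done=0
Byte 4 = 'n': mode=DATA remaining=1 emitted=2 chunks_done=0
Byte 5 = '4': mode=DATA_DONE remaining=0 emitted=3 chunks_done=0
Byte 6 = 0x0D: mode=DATA_CR remaining=0 emitted=3 chunks_done=0
Byte 7 = 0x0A: mode=SIZE remaining=0 emitted=3 chunks_done=1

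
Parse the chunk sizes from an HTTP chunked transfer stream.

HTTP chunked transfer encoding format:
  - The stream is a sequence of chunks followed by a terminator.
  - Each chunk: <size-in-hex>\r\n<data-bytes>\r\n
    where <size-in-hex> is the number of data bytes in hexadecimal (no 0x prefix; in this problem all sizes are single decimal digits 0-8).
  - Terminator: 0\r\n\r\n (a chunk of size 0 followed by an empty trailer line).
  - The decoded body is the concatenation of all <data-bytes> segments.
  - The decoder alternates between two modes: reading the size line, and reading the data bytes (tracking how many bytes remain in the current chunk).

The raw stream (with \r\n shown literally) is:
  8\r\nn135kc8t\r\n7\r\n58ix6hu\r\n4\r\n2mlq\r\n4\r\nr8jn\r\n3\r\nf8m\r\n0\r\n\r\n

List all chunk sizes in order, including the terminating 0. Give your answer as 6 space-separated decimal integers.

Chunk 1: stream[0..1]='8' size=0x8=8, data at stream[3..11]='n135kc8t' -> body[0..8], body so far='n135kc8t'
Chunk 2: stream[13..14]='7' size=0x7=7, data at stream[16..23]='58ix6hu' -> body[8..15], body so far='n135kc8t58ix6hu'
Chunk 3: stream[25..26]='4' size=0x4=4, data at stream[28..32]='2mlq' -> body[15..19], body so far='n135kc8t58ix6hu2mlq'
Chunk 4: stream[34..35]='4' size=0x4=4, data at stream[37..41]='r8jn' -> body[19..23], body so far='n135kc8t58ix6hu2mlqr8jn'
Chunk 5: stream[43..44]='3' size=0x3=3, data at stream[46..49]='f8m' -> body[23..26], body so far='n135kc8t58ix6hu2mlqr8jnf8m'
Chunk 6: stream[51..52]='0' size=0 (terminator). Final body='n135kc8t58ix6hu2mlqr8jnf8m' (26 bytes)

Answer: 8 7 4 4 3 0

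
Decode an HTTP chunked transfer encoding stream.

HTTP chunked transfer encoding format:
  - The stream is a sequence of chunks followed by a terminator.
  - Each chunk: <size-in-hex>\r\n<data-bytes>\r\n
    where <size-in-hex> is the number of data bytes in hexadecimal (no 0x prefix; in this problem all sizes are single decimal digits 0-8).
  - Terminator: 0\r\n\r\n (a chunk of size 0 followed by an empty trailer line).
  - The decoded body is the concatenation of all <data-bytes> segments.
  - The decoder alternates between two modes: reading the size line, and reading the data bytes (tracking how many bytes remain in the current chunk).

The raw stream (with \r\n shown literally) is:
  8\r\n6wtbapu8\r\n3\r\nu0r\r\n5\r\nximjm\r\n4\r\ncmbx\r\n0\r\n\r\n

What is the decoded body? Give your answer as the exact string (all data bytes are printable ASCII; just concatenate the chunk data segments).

Answer: 6wtbapu8u0rximjmcmbx

Derivation:
Chunk 1: stream[0..1]='8' size=0x8=8, data at stream[3..11]='6wtbapu8' -> body[0..8], body so far='6wtbapu8'
Chunk 2: stream[13..14]='3' size=0x3=3, data at stream[16..19]='u0r' -> body[8..11], body so far='6wtbapu8u0r'
Chunk 3: stream[21..22]='5' size=0x5=5, data at stream[24..29]='ximjm' -> body[11..16], body so far='6wtbapu8u0rximjm'
Chunk 4: stream[31..32]='4' size=0x4=4, data at stream[34..38]='cmbx' -> body[16..20], body so far='6wtbapu8u0rximjmcmbx'
Chunk 5: stream[40..41]='0' size=0 (terminator). Final body='6wtbapu8u0rximjmcmbx' (20 bytes)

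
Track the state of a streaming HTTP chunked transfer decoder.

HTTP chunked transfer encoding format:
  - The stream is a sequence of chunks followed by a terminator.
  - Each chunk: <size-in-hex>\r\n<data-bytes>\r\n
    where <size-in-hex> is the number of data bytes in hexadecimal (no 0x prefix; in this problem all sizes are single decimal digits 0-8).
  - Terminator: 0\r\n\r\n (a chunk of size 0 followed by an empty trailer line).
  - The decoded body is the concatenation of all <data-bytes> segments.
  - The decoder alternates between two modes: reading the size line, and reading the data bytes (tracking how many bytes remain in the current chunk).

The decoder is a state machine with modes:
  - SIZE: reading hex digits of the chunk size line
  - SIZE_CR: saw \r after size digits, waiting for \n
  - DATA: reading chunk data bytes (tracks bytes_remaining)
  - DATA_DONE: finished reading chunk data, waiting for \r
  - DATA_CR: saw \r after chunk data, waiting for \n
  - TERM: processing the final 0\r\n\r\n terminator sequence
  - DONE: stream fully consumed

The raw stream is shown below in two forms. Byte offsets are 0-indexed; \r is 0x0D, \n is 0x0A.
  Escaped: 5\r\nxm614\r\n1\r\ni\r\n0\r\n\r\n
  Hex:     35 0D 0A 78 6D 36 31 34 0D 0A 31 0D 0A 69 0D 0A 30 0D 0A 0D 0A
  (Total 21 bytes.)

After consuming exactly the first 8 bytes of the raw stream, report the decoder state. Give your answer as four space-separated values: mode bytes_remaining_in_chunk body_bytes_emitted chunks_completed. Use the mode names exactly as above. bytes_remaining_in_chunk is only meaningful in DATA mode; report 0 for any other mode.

Byte 0 = '5': mode=SIZE remaining=0 emitted=0 chunks_done=0
Byte 1 = 0x0D: mode=SIZE_CR remaining=0 emitted=0 chunks_done=0
Byte 2 = 0x0A: mode=DATA remaining=5 emitted=0 chunks_done=0
Byte 3 = 'x': mode=DATA remaining=4 emitted=1 chunks_done=0
Byte 4 = 'm': mode=DATA remaining=3 emitted=2 chunks_done=0
Byte 5 = '6': mode=DATA remaining=2 emitted=3 chunks_done=0
Byte 6 = '1': mode=DATA remaining=1 emitted=4 chunks_done=0
Byte 7 = '4': mode=DATA_DONE remaining=0 emitted=5 chunks_done=0

Answer: DATA_DONE 0 5 0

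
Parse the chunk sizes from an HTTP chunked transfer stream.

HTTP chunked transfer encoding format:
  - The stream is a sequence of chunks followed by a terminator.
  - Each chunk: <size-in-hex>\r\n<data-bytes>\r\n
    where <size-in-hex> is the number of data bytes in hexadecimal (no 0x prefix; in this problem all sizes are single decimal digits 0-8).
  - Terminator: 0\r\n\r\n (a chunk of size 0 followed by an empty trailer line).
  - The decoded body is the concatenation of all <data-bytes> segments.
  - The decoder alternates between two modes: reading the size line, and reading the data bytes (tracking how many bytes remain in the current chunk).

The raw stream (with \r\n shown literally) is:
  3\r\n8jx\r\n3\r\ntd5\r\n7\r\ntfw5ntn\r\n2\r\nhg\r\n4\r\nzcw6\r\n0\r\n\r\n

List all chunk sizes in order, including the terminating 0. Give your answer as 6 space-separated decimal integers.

Chunk 1: stream[0..1]='3' size=0x3=3, data at stream[3..6]='8jx' -> body[0..3], body so far='8jx'
Chunk 2: stream[8..9]='3' size=0x3=3, data at stream[11..14]='td5' -> body[3..6], body so far='8jxtd5'
Chunk 3: stream[16..17]='7' size=0x7=7, data at stream[19..26]='tfw5ntn' -> body[6..13], body so far='8jxtd5tfw5ntn'
Chunk 4: stream[28..29]='2' size=0x2=2, data at stream[31..33]='hg' -> body[13..15], body so far='8jxtd5tfw5ntnhg'
Chunk 5: stream[35..36]='4' size=0x4=4, data at stream[38..42]='zcw6' -> body[15..19], body so far='8jxtd5tfw5ntnhgzcw6'
Chunk 6: stream[44..45]='0' size=0 (terminator). Final body='8jxtd5tfw5ntnhgzcw6' (19 bytes)

Answer: 3 3 7 2 4 0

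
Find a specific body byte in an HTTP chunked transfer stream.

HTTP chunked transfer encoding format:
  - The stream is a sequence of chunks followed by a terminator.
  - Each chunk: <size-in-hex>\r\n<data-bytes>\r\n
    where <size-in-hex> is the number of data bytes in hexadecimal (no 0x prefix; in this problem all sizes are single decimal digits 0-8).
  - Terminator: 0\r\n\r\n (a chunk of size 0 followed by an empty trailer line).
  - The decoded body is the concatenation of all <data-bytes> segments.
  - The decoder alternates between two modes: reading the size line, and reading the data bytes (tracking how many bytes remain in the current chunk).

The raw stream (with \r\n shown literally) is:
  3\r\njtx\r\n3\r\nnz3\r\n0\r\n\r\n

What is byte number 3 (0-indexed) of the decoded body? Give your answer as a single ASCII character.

Answer: n

Derivation:
Chunk 1: stream[0..1]='3' size=0x3=3, data at stream[3..6]='jtx' -> body[0..3], body so far='jtx'
Chunk 2: stream[8..9]='3' size=0x3=3, data at stream[11..14]='nz3' -> body[3..6], body so far='jtxnz3'
Chunk 3: stream[16..17]='0' size=0 (terminator). Final body='jtxnz3' (6 bytes)
Body byte 3 = 'n'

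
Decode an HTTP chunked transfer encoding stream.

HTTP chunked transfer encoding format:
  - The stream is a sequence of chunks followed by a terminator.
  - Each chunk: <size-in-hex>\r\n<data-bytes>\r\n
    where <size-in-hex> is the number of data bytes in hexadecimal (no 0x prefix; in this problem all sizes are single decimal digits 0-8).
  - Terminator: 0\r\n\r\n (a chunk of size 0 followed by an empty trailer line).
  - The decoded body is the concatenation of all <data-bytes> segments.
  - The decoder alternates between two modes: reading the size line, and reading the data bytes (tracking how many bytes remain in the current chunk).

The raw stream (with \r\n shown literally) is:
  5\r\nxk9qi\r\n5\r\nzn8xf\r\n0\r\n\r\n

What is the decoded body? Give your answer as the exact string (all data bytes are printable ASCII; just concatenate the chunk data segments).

Answer: xk9qizn8xf

Derivation:
Chunk 1: stream[0..1]='5' size=0x5=5, data at stream[3..8]='xk9qi' -> body[0..5], body so far='xk9qi'
Chunk 2: stream[10..11]='5' size=0x5=5, data at stream[13..18]='zn8xf' -> body[5..10], body so far='xk9qizn8xf'
Chunk 3: stream[20..21]='0' size=0 (terminator). Final body='xk9qizn8xf' (10 bytes)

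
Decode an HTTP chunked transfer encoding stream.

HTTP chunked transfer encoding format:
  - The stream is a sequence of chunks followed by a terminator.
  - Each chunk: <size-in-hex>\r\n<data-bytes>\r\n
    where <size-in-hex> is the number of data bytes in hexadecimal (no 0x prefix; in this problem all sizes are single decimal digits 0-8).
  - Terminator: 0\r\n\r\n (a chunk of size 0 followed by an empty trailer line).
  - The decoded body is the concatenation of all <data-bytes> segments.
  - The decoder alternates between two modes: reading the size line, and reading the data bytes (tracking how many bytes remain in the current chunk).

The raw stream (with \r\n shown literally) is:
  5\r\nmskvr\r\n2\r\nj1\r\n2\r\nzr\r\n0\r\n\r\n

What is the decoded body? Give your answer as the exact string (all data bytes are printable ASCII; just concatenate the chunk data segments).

Chunk 1: stream[0..1]='5' size=0x5=5, data at stream[3..8]='mskvr' -> body[0..5], body so far='mskvr'
Chunk 2: stream[10..11]='2' size=0x2=2, data at stream[13..15]='j1' -> body[5..7], body so far='mskvrj1'
Chunk 3: stream[17..18]='2' size=0x2=2, data at stream[20..22]='zr' -> body[7..9], body so far='mskvrj1zr'
Chunk 4: stream[24..25]='0' size=0 (terminator). Final body='mskvrj1zr' (9 bytes)

Answer: mskvrj1zr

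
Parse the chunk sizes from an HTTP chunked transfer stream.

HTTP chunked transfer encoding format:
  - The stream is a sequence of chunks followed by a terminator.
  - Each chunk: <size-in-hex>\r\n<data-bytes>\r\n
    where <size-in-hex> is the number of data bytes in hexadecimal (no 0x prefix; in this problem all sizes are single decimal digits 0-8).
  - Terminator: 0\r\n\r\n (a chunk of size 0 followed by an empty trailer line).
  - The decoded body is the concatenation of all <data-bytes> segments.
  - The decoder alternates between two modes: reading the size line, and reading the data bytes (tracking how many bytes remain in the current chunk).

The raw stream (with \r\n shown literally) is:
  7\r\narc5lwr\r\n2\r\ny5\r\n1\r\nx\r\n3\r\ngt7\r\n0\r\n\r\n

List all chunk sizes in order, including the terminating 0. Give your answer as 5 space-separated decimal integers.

Answer: 7 2 1 3 0

Derivation:
Chunk 1: stream[0..1]='7' size=0x7=7, data at stream[3..10]='arc5lwr' -> body[0..7], body so far='arc5lwr'
Chunk 2: stream[12..13]='2' size=0x2=2, data at stream[15..17]='y5' -> body[7..9], body so far='arc5lwry5'
Chunk 3: stream[19..20]='1' size=0x1=1, data at stream[22..23]='x' -> body[9..10], body so far='arc5lwry5x'
Chunk 4: stream[25..26]='3' size=0x3=3, data at stream[28..31]='gt7' -> body[10..13], body so far='arc5lwry5xgt7'
Chunk 5: stream[33..34]='0' size=0 (terminator). Final body='arc5lwry5xgt7' (13 bytes)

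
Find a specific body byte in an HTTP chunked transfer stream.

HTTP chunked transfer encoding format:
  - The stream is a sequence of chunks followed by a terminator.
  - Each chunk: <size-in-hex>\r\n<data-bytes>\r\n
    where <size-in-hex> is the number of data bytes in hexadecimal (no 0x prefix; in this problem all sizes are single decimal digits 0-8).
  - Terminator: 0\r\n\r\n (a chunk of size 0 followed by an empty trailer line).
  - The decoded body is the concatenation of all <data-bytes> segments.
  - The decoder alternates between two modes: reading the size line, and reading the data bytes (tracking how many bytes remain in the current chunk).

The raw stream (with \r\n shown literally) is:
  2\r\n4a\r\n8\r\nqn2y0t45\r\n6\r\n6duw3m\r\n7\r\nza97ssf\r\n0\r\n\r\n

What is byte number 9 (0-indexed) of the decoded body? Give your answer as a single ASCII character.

Answer: 5

Derivation:
Chunk 1: stream[0..1]='2' size=0x2=2, data at stream[3..5]='4a' -> body[0..2], body so far='4a'
Chunk 2: stream[7..8]='8' size=0x8=8, data at stream[10..18]='qn2y0t45' -> body[2..10], body so far='4aqn2y0t45'
Chunk 3: stream[20..21]='6' size=0x6=6, data at stream[23..29]='6duw3m' -> body[10..16], body so far='4aqn2y0t456duw3m'
Chunk 4: stream[31..32]='7' size=0x7=7, data at stream[34..41]='za97ssf' -> body[16..23], body so far='4aqn2y0t456duw3mza97ssf'
Chunk 5: stream[43..44]='0' size=0 (terminator). Final body='4aqn2y0t456duw3mza97ssf' (23 bytes)
Body byte 9 = '5'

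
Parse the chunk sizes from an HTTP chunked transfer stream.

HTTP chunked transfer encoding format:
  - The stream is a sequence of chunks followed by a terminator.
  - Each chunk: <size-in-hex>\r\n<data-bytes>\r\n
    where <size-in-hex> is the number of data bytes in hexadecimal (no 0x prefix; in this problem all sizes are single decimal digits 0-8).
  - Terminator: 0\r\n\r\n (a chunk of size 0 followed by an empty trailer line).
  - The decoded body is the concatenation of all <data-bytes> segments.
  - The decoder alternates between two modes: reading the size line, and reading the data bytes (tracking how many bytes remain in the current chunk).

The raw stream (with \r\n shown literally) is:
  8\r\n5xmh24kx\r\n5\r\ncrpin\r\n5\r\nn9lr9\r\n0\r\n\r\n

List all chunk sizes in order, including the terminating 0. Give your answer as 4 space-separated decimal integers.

Chunk 1: stream[0..1]='8' size=0x8=8, data at stream[3..11]='5xmh24kx' -> body[0..8], body so far='5xmh24kx'
Chunk 2: stream[13..14]='5' size=0x5=5, data at stream[16..21]='crpin' -> body[8..13], body so far='5xmh24kxcrpin'
Chunk 3: stream[23..24]='5' size=0x5=5, data at stream[26..31]='n9lr9' -> body[13..18], body so far='5xmh24kxcrpinn9lr9'
Chunk 4: stream[33..34]='0' size=0 (terminator). Final body='5xmh24kxcrpinn9lr9' (18 bytes)

Answer: 8 5 5 0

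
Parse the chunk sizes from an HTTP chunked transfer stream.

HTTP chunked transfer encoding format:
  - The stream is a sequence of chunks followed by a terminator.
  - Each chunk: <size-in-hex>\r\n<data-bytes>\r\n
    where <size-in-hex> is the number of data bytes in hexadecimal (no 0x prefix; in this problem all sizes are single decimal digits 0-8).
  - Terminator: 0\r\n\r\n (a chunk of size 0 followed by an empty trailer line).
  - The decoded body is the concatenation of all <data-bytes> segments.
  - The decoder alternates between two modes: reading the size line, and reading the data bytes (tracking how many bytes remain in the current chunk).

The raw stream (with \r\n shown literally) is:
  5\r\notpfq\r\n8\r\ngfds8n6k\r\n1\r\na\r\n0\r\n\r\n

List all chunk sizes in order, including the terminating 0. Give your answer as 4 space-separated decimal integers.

Answer: 5 8 1 0

Derivation:
Chunk 1: stream[0..1]='5' size=0x5=5, data at stream[3..8]='otpfq' -> body[0..5], body so far='otpfq'
Chunk 2: stream[10..11]='8' size=0x8=8, data at stream[13..21]='gfds8n6k' -> body[5..13], body so far='otpfqgfds8n6k'
Chunk 3: stream[23..24]='1' size=0x1=1, data at stream[26..27]='a' -> body[13..14], body so far='otpfqgfds8n6ka'
Chunk 4: stream[29..30]='0' size=0 (terminator). Final body='otpfqgfds8n6ka' (14 bytes)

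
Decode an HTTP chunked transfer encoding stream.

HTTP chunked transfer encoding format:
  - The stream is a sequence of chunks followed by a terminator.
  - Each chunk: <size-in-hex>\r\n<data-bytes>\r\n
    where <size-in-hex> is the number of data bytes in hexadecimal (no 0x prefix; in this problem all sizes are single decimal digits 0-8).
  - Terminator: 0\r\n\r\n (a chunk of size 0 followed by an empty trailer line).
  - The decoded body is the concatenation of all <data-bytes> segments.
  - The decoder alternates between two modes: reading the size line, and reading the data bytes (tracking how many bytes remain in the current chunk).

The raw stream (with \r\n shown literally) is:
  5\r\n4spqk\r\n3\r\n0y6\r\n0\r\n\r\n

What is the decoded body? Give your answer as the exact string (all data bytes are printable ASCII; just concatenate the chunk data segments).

Chunk 1: stream[0..1]='5' size=0x5=5, data at stream[3..8]='4spqk' -> body[0..5], body so far='4spqk'
Chunk 2: stream[10..11]='3' size=0x3=3, data at stream[13..16]='0y6' -> body[5..8], body so far='4spqk0y6'
Chunk 3: stream[18..19]='0' size=0 (terminator). Final body='4spqk0y6' (8 bytes)

Answer: 4spqk0y6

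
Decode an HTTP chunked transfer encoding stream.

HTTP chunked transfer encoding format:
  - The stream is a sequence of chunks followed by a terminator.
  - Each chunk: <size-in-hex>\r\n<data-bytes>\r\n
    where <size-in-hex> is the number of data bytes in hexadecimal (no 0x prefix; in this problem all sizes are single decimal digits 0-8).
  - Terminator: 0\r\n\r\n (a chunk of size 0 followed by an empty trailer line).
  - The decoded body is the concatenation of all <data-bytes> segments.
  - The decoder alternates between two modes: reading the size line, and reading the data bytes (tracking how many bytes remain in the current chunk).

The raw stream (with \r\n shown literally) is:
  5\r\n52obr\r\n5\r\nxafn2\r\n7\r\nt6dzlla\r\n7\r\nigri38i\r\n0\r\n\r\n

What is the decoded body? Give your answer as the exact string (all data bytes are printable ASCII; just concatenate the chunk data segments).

Answer: 52obrxafn2t6dzllaigri38i

Derivation:
Chunk 1: stream[0..1]='5' size=0x5=5, data at stream[3..8]='52obr' -> body[0..5], body so far='52obr'
Chunk 2: stream[10..11]='5' size=0x5=5, data at stream[13..18]='xafn2' -> body[5..10], body so far='52obrxafn2'
Chunk 3: stream[20..21]='7' size=0x7=7, data at stream[23..30]='t6dzlla' -> body[10..17], body so far='52obrxafn2t6dzlla'
Chunk 4: stream[32..33]='7' size=0x7=7, data at stream[35..42]='igri38i' -> body[17..24], body so far='52obrxafn2t6dzllaigri38i'
Chunk 5: stream[44..45]='0' size=0 (terminator). Final body='52obrxafn2t6dzllaigri38i' (24 bytes)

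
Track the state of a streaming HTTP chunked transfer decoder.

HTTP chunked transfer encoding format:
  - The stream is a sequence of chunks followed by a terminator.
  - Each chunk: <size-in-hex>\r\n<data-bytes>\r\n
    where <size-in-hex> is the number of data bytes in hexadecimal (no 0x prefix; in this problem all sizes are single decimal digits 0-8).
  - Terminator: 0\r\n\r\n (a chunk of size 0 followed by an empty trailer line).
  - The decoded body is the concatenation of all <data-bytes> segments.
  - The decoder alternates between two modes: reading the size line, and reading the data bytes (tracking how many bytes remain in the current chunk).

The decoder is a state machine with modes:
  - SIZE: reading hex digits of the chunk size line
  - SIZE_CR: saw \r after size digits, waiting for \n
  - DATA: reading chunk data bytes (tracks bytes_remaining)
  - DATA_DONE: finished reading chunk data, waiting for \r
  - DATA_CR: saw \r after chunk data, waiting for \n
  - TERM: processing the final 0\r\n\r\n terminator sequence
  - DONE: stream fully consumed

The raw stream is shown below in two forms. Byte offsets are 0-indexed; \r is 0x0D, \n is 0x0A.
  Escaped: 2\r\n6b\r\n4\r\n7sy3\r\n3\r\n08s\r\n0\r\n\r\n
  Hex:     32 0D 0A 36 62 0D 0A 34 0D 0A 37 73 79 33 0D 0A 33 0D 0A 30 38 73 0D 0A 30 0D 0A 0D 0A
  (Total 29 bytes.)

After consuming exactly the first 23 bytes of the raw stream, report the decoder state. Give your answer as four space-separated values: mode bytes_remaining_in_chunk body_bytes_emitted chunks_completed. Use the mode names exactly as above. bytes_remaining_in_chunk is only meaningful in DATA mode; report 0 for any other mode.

Answer: DATA_CR 0 9 2

Derivation:
Byte 0 = '2': mode=SIZE remaining=0 emitted=0 chunks_done=0
Byte 1 = 0x0D: mode=SIZE_CR remaining=0 emitted=0 chunks_done=0
Byte 2 = 0x0A: mode=DATA remaining=2 emitted=0 chunks_done=0
Byte 3 = '6': mode=DATA remaining=1 emitted=1 chunks_done=0
Byte 4 = 'b': mode=DATA_DONE remaining=0 emitted=2 chunks_done=0
Byte 5 = 0x0D: mode=DATA_CR remaining=0 emitted=2 chunks_done=0
Byte 6 = 0x0A: mode=SIZE remaining=0 emitted=2 chunks_done=1
Byte 7 = '4': mode=SIZE remaining=0 emitted=2 chunks_done=1
Byte 8 = 0x0D: mode=SIZE_CR remaining=0 emitted=2 chunks_done=1
Byte 9 = 0x0A: mode=DATA remaining=4 emitted=2 chunks_done=1
Byte 10 = '7': mode=DATA remaining=3 emitted=3 chunks_done=1
Byte 11 = 's': mode=DATA remaining=2 emitted=4 chunks_done=1
Byte 12 = 'y': mode=DATA remaining=1 emitted=5 chunks_done=1
Byte 13 = '3': mode=DATA_DONE remaining=0 emitted=6 chunks_done=1
Byte 14 = 0x0D: mode=DATA_CR remaining=0 emitted=6 chunks_done=1
Byte 15 = 0x0A: mode=SIZE remaining=0 emitted=6 chunks_done=2
Byte 16 = '3': mode=SIZE remaining=0 emitted=6 chunks_done=2
Byte 17 = 0x0D: mode=SIZE_CR remaining=0 emitted=6 chunks_done=2
Byte 18 = 0x0A: mode=DATA remaining=3 emitted=6 chunks_done=2
Byte 19 = '0': mode=DATA remaining=2 emitted=7 chunks_done=2
Byte 20 = '8': mode=DATA remaining=1 emitted=8 chunks_done=2
Byte 21 = 's': mode=DATA_DONE remaining=0 emitted=9 chunks_done=2
Byte 22 = 0x0D: mode=DATA_CR remaining=0 emitted=9 chunks_done=2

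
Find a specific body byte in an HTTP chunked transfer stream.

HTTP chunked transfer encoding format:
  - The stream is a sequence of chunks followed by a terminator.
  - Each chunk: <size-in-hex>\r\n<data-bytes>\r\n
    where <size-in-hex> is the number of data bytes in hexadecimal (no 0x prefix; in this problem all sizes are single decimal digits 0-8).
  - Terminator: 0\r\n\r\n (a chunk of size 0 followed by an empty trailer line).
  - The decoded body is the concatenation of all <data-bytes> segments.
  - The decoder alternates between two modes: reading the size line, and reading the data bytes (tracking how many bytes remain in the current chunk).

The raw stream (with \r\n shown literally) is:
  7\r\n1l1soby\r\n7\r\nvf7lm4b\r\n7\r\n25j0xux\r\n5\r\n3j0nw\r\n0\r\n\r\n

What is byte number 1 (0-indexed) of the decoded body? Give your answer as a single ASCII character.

Chunk 1: stream[0..1]='7' size=0x7=7, data at stream[3..10]='1l1soby' -> body[0..7], body so far='1l1soby'
Chunk 2: stream[12..13]='7' size=0x7=7, data at stream[15..22]='vf7lm4b' -> body[7..14], body so far='1l1sobyvf7lm4b'
Chunk 3: stream[24..25]='7' size=0x7=7, data at stream[27..34]='25j0xux' -> body[14..21], body so far='1l1sobyvf7lm4b25j0xux'
Chunk 4: stream[36..37]='5' size=0x5=5, data at stream[39..44]='3j0nw' -> body[21..26], body so far='1l1sobyvf7lm4b25j0xux3j0nw'
Chunk 5: stream[46..47]='0' size=0 (terminator). Final body='1l1sobyvf7lm4b25j0xux3j0nw' (26 bytes)
Body byte 1 = 'l'

Answer: l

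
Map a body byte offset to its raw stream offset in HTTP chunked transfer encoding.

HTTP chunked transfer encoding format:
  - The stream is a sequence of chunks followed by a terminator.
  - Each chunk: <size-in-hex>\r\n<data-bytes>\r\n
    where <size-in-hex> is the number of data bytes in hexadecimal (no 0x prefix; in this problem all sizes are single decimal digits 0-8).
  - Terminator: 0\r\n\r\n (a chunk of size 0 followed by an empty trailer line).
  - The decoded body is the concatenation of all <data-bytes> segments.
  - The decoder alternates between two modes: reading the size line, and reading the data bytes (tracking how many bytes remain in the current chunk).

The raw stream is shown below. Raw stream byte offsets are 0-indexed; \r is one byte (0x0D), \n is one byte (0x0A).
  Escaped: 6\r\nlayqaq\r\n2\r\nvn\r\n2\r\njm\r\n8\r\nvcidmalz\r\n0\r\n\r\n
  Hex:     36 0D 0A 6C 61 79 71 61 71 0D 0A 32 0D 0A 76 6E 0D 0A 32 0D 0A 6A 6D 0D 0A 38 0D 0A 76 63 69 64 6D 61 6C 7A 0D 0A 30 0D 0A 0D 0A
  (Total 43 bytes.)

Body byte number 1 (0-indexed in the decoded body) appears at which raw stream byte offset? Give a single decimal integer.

Chunk 1: stream[0..1]='6' size=0x6=6, data at stream[3..9]='layqaq' -> body[0..6], body so far='layqaq'
Chunk 2: stream[11..12]='2' size=0x2=2, data at stream[14..16]='vn' -> body[6..8], body so far='layqaqvn'
Chunk 3: stream[18..19]='2' size=0x2=2, data at stream[21..23]='jm' -> body[8..10], body so far='layqaqvnjm'
Chunk 4: stream[25..26]='8' size=0x8=8, data at stream[28..36]='vcidmalz' -> body[10..18], body so far='layqaqvnjmvcidmalz'
Chunk 5: stream[38..39]='0' size=0 (terminator). Final body='layqaqvnjmvcidmalz' (18 bytes)
Body byte 1 at stream offset 4

Answer: 4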